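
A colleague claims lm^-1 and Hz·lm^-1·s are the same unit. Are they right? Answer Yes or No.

Yes

Left side:
  lm = cd·sr = cd (luminous flux; sr is dimensionless).
  So lm⁻¹ = cd⁻¹.
Right side:
  Hz = s⁻¹.
  lm = cd.
  So lm⁻¹ = cd⁻¹.
  Combining: Hz·lm⁻¹·s = s⁻¹ · cd⁻¹ · s = cd⁻¹.
Both reduce to cd⁻¹.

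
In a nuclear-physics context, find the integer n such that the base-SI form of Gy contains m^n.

Gy = J/kg (absorbed dose = energy per mass),
    = m²·s⁻².
The exponent of m is 2.

2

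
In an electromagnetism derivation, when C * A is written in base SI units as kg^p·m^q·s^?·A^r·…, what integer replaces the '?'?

C = s·A.
Combining: C·A = (s·A) · A = s·A².
The exponent of s is 1.

1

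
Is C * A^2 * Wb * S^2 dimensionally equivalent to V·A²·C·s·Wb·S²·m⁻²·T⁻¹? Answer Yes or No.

Left side:
  C = A·s = s·A (charge = current × time).
  Wb = V·s (flux: a volt is a weber per second),
      = kg·m²·s⁻²·A⁻¹.
  S = 1/Ω (conductance is reciprocal resistance),
      = kg⁻¹·m⁻²·s³·A².
  So S² = kg⁻²·m⁻⁴·s⁶·A⁴.
  Combining: C·A²·Wb·S² = (s·A) · A² · (kg·m²·s⁻²·A⁻¹) · (kg⁻²·m⁻⁴·s⁶·A⁴) = kg⁻¹·m⁻²·s⁵·A⁶.
Right side:
  V = W/A (potential = power per current),
      = kg·m²·s⁻³·A⁻¹.
  C = A·s = s·A (charge = current × time).
  Wb = V·s (flux: a volt is a weber per second),
      = kg·m²·s⁻²·A⁻¹.
  S = 1/Ω (conductance is reciprocal resistance),
      = kg⁻¹·m⁻²·s³·A².
  So S² = kg⁻²·m⁻⁴·s⁶·A⁴.
  T = Wb/m² (flux density = flux per area),
      = kg·s⁻²·A⁻¹.
  So T⁻¹ = kg⁻¹·s²·A.
  Combining: V·A²·C·s·Wb·S²·m⁻²·T⁻¹ = (kg·m²·s⁻³·A⁻¹) · A² · (s·A) · s · (kg·m²·s⁻²·A⁻¹) · (kg⁻²·m⁻⁴·s⁶·A⁴) · m⁻² · (kg⁻¹·s²·A) = kg⁻¹·m⁻²·s⁵·A⁶.
Both reduce to kg⁻¹·m⁻²·s⁵·A⁶.

Yes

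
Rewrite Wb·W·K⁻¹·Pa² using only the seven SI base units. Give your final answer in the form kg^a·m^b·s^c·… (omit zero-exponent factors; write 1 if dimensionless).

Wb = kg·m²·s⁻²·A⁻¹.
W = kg·m²·s⁻³.
Pa = kg·m⁻¹·s⁻².
So Pa² = kg²·m⁻²·s⁻⁴.
Combining: Wb·W·K⁻¹·Pa² = (kg·m²·s⁻²·A⁻¹) · (kg·m²·s⁻³) · K⁻¹ · (kg²·m⁻²·s⁻⁴) = kg⁴·m²·s⁻⁹·A⁻¹·K⁻¹.

kg⁴·m²·s⁻⁹·A⁻¹·K⁻¹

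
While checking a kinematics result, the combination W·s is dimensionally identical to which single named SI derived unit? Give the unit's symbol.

J

W = J/s (power = energy per time),
    = kg·m²·s⁻³.
Combining: W·s = (kg·m²·s⁻³) · s = kg·m²·s⁻².
kg·m²·s⁻² is the base-SI form of the joule.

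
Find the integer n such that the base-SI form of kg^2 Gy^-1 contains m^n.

-2

Gy = J/kg (absorbed dose = energy per mass),
    = m²·s⁻².
So Gy⁻¹ = m⁻²·s².
Combining: kg²·Gy⁻¹ = kg² · (m⁻²·s²) = kg²·m⁻²·s².
The exponent of m is -2.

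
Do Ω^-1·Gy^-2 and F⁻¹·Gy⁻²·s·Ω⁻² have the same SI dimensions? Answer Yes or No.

Left side:
  Ω = kg·m²·s⁻³·A⁻².
  So Ω⁻¹ = kg⁻¹·m⁻²·s³·A².
  Gy = m²·s⁻².
  So Gy⁻² = m⁻⁴·s⁴.
  Combining: Ω⁻¹·Gy⁻² = (kg⁻¹·m⁻²·s³·A²) · (m⁻⁴·s⁴) = kg⁻¹·m⁻⁶·s⁷·A².
Right side:
  F = C/V (capacitance = charge per voltage),
      = A·s/(kg·m²·s⁻³·A⁻¹) (substituting C and V),
      = kg⁻¹·m⁻²·s⁴·A².
  So F⁻¹ = kg·m²·s⁻⁴·A⁻².
  Gy = J/kg (absorbed dose = energy per mass),
      = m²·s⁻².
  So Gy⁻² = m⁻⁴·s⁴.
  Ω = V/A (resistance = voltage per current),
      = kg·m²·s⁻³·A⁻².
  So Ω⁻² = kg⁻²·m⁻⁴·s⁶·A⁴.
  Combining: F⁻¹·Gy⁻²·s·Ω⁻² = (kg·m²·s⁻⁴·A⁻²) · (m⁻⁴·s⁴) · s · (kg⁻²·m⁻⁴·s⁶·A⁴) = kg⁻¹·m⁻⁶·s⁷·A².
Both reduce to kg⁻¹·m⁻⁶·s⁷·A².

Yes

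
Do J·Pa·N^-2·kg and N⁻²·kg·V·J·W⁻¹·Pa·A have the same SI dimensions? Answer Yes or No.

Left side:
  J = kg·m²·s⁻².
  Pa = kg·m⁻¹·s⁻².
  N = kg·m·s⁻².
  So N⁻² = kg⁻²·m⁻²·s⁴.
  Combining: J·Pa·N⁻²·kg = (kg·m²·s⁻²) · (kg·m⁻¹·s⁻²) · (kg⁻²·m⁻²·s⁴) · kg = kg·m⁻¹.
Right side:
  N = kg·m·s⁻².
  So N⁻² = kg⁻²·m⁻²·s⁴.
  V = kg·m²·s⁻³·A⁻¹.
  J = kg·m²·s⁻².
  W = kg·m²·s⁻³.
  So W⁻¹ = kg⁻¹·m⁻²·s³.
  Pa = kg·m⁻¹·s⁻².
  Combining: N⁻²·kg·V·J·W⁻¹·Pa·A = (kg⁻²·m⁻²·s⁴) · kg · (kg·m²·s⁻³·A⁻¹) · (kg·m²·s⁻²) · (kg⁻¹·m⁻²·s³) · (kg·m⁻¹·s⁻²) · A = kg·m⁻¹.
Both reduce to kg·m⁻¹.

Yes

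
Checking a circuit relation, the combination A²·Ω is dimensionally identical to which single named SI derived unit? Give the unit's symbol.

Ω = kg·m²·s⁻³·A⁻².
Combining: A²·Ω = A² · (kg·m²·s⁻³·A⁻²) = kg·m²·s⁻³.
kg·m²·s⁻³ is the base-SI form of the watt.

W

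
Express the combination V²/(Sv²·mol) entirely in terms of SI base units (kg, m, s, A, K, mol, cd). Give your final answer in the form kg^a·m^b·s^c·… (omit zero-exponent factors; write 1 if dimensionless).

V = kg·m²·s⁻³·A⁻¹.
So V² = kg²·m⁴·s⁻⁶·A⁻².
Sv = m²·s⁻².
So Sv⁻² = m⁻⁴·s⁴.
Combining: V²·Sv⁻²·mol⁻¹ = (kg²·m⁴·s⁻⁶·A⁻²) · (m⁻⁴·s⁴) · mol⁻¹ = kg²·s⁻²·A⁻²·mol⁻¹.

kg²·s⁻²·A⁻²·mol⁻¹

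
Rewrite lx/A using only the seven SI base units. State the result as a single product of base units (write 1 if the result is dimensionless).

lx = m⁻²·cd.
Combining: lx·A⁻¹ = (m⁻²·cd) · A⁻¹ = m⁻²·A⁻¹·cd.

m⁻²·A⁻¹·cd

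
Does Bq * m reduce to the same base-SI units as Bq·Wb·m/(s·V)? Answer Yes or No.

Yes

Left side:
  Bq = 1/s = s⁻¹ (activity is decays per second).
  Combining: Bq·m = s⁻¹ · m = m·s⁻¹.
Right side:
  Bq = s⁻¹.
  V = kg·m²·s⁻³·A⁻¹.
  So V⁻¹ = kg⁻¹·m⁻²·s³·A.
  Wb = kg·m²·s⁻²·A⁻¹.
  Combining: s⁻¹·Bq·V⁻¹·Wb·m = s⁻¹ · s⁻¹ · (kg⁻¹·m⁻²·s³·A) · (kg·m²·s⁻²·A⁻¹) · m = m·s⁻¹.
Both reduce to m·s⁻¹.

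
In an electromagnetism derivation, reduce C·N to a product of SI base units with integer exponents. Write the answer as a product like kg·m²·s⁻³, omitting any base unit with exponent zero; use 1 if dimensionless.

kg·m·s⁻¹·A

C = A·s = s·A (charge = current × time).
N = kg·m/s² = kg·m·s⁻² (force = mass × acceleration).
Combining: C·N = (s·A) · (kg·m·s⁻²) = kg·m·s⁻¹·A.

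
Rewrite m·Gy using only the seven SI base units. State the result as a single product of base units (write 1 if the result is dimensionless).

Gy = m²·s⁻².
Combining: m·Gy = m · (m²·s⁻²) = m³·s⁻².

m³·s⁻²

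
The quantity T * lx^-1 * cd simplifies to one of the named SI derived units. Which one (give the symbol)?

Wb

T = Wb/m² (flux density = flux per area),
    = kg·s⁻²·A⁻¹.
lx = lm/m² (illuminance = luminous flux per area),
    = m⁻²·cd.
So lx⁻¹ = m²·cd⁻¹.
Combining: T·lx⁻¹·cd = (kg·s⁻²·A⁻¹) · (m²·cd⁻¹) · cd = kg·m²·s⁻²·A⁻¹.
kg·m²·s⁻²·A⁻¹ is the base-SI form of the weber.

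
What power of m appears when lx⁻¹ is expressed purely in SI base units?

lx = m⁻²·cd.
So lx⁻¹ = m²·cd⁻¹.
The exponent of m is 2.

2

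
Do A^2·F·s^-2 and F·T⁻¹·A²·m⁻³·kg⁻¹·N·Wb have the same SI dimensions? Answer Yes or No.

Left side:
  F = kg⁻¹·m⁻²·s⁴·A².
  Combining: A²·F·s⁻² = A² · (kg⁻¹·m⁻²·s⁴·A²) · s⁻² = kg⁻¹·m⁻²·s²·A⁴.
Right side:
  F = kg⁻¹·m⁻²·s⁴·A².
  T = kg·s⁻²·A⁻¹.
  So T⁻¹ = kg⁻¹·s²·A.
  N = kg·m·s⁻².
  Wb = kg·m²·s⁻²·A⁻¹.
  Combining: F·T⁻¹·A²·m⁻³·kg⁻¹·N·Wb = (kg⁻¹·m⁻²·s⁴·A²) · (kg⁻¹·s²·A) · A² · m⁻³ · kg⁻¹ · (kg·m·s⁻²) · (kg·m²·s⁻²·A⁻¹) = kg⁻¹·m⁻²·s²·A⁴.
Both reduce to kg⁻¹·m⁻²·s²·A⁴.

Yes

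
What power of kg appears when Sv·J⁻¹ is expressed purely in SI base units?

-1

Sv = m²·s⁻².
J = kg·m²·s⁻².
So J⁻¹ = kg⁻¹·m⁻²·s².
Combining: Sv·J⁻¹ = (m²·s⁻²) · (kg⁻¹·m⁻²·s²) = kg⁻¹.
The exponent of kg is -1.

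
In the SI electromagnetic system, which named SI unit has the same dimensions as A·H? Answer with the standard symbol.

H = kg·m²·s⁻²·A⁻².
Combining: A·H = A · (kg·m²·s⁻²·A⁻²) = kg·m²·s⁻²·A⁻¹.
kg·m²·s⁻²·A⁻¹ is the base-SI form of the weber.

Wb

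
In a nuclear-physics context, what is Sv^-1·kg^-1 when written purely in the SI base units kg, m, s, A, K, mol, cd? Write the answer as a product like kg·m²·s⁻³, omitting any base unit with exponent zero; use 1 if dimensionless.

Sv = J/kg (equivalent dose = energy per mass),
    = m²·s⁻².
So Sv⁻¹ = m⁻²·s².
Combining: Sv⁻¹·kg⁻¹ = (m⁻²·s²) · kg⁻¹ = kg⁻¹·m⁻²·s².

kg⁻¹·m⁻²·s²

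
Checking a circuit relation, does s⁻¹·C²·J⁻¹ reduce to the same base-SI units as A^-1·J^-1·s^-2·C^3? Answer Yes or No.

Yes

Left side:
  C = s·A.
  So C² = s²·A².
  J = kg·m²·s⁻².
  So J⁻¹ = kg⁻¹·m⁻²·s².
  Combining: s⁻¹·C²·J⁻¹ = s⁻¹ · (s²·A²) · (kg⁻¹·m⁻²·s²) = kg⁻¹·m⁻²·s³·A².
Right side:
  J = kg·m²·s⁻².
  So J⁻¹ = kg⁻¹·m⁻²·s².
  C = s·A.
  So C³ = s³·A³.
  Combining: A⁻¹·J⁻¹·s⁻²·C³ = A⁻¹ · (kg⁻¹·m⁻²·s²) · s⁻² · (s³·A³) = kg⁻¹·m⁻²·s³·A².
Both reduce to kg⁻¹·m⁻²·s³·A².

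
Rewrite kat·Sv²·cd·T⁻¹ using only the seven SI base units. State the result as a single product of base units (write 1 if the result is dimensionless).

kg⁻¹·m⁴·s⁻³·A·mol·cd

kat = s⁻¹·mol.
Sv = m²·s⁻².
So Sv² = m⁴·s⁻⁴.
T = kg·s⁻²·A⁻¹.
So T⁻¹ = kg⁻¹·s²·A.
Combining: kat·Sv²·cd·T⁻¹ = (s⁻¹·mol) · (m⁴·s⁻⁴) · cd · (kg⁻¹·s²·A) = kg⁻¹·m⁴·s⁻³·A·mol·cd.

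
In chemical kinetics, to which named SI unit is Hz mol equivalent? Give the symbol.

Hz = 1/s = s⁻¹ (frequency is cycles per second).
Combining: Hz·mol = s⁻¹ · mol = s⁻¹·mol.
s⁻¹·mol is the base-SI form of the katal.

kat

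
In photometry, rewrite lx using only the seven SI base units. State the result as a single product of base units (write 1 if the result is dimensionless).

lx = lm/m² (illuminance = luminous flux per area),
    = m⁻²·cd.

m⁻²·cd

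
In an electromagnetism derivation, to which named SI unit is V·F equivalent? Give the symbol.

V = W/A (potential = power per current),
    = kg·m²·s⁻³·A⁻¹.
F = C/V (capacitance = charge per voltage),
    = A·s/(kg·m²·s⁻³·A⁻¹) (substituting C and V),
    = kg⁻¹·m⁻²·s⁴·A².
Combining: V·F = (kg·m²·s⁻³·A⁻¹) · (kg⁻¹·m⁻²·s⁴·A²) = s·A.
s·A is the base-SI form of the coulomb.

C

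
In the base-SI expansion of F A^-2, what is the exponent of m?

-2

F = C/V (capacitance = charge per voltage),
    = A·s/(kg·m²·s⁻³·A⁻¹) (substituting C and V),
    = kg⁻¹·m⁻²·s⁴·A².
Combining: F·A⁻² = (kg⁻¹·m⁻²·s⁴·A²) · A⁻² = kg⁻¹·m⁻²·s⁴.
The exponent of m is -2.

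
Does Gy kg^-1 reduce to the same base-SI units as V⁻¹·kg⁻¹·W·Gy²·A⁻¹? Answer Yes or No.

No

Left side:
  Gy = m²·s⁻².
  Combining: Gy·kg⁻¹ = (m²·s⁻²) · kg⁻¹ = kg⁻¹·m²·s⁻².
Right side:
  V = W/A (potential = power per current),
      = kg·m²·s⁻³·A⁻¹.
  So V⁻¹ = kg⁻¹·m⁻²·s³·A.
  W = J/s (power = energy per time),
      = kg·m²·s⁻³.
  Gy = J/kg (absorbed dose = energy per mass),
      = m²·s⁻².
  So Gy² = m⁴·s⁻⁴.
  Combining: V⁻¹·kg⁻¹·W·Gy²·A⁻¹ = (kg⁻¹·m⁻²·s³·A) · kg⁻¹ · (kg·m²·s⁻³) · (m⁴·s⁻⁴) · A⁻¹ = kg⁻¹·m⁴·s⁻⁴.
Left is kg⁻¹·m²·s⁻²; right is kg⁻¹·m⁴·s⁻⁴ — different.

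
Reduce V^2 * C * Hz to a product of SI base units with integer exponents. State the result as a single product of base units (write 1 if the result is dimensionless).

kg²·m⁴·s⁻⁶·A⁻¹

V = W/A (potential = power per current),
    = kg·m²·s⁻³·A⁻¹.
So V² = kg²·m⁴·s⁻⁶·A⁻².
C = A·s = s·A (charge = current × time).
Hz = 1/s = s⁻¹ (frequency is cycles per second).
Combining: V²·C·Hz = (kg²·m⁴·s⁻⁶·A⁻²) · (s·A) · s⁻¹ = kg²·m⁴·s⁻⁶·A⁻¹.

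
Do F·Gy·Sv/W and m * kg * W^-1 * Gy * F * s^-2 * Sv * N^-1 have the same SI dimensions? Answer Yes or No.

Yes

Left side:
  F = C/V (capacitance = charge per voltage),
      = A·s/(kg·m²·s⁻³·A⁻¹) (substituting C and V),
      = kg⁻¹·m⁻²·s⁴·A².
  W = J/s (power = energy per time),
      = kg·m²·s⁻³.
  So W⁻¹ = kg⁻¹·m⁻²·s³.
  Gy = J/kg (absorbed dose = energy per mass),
      = m²·s⁻².
  Sv = J/kg (equivalent dose = energy per mass),
      = m²·s⁻².
  Combining: F·W⁻¹·Gy·Sv = (kg⁻¹·m⁻²·s⁴·A²) · (kg⁻¹·m⁻²·s³) · (m²·s⁻²) · (m²·s⁻²) = kg⁻²·s³·A².
Right side:
  W = kg·m²·s⁻³.
  So W⁻¹ = kg⁻¹·m⁻²·s³.
  Gy = m²·s⁻².
  F = kg⁻¹·m⁻²·s⁴·A².
  Sv = m²·s⁻².
  N = kg·m·s⁻².
  So N⁻¹ = kg⁻¹·m⁻¹·s².
  Combining: m·kg·W⁻¹·Gy·F·s⁻²·Sv·N⁻¹ = m · kg · (kg⁻¹·m⁻²·s³) · (m²·s⁻²) · (kg⁻¹·m⁻²·s⁴·A²) · s⁻² · (m²·s⁻²) · (kg⁻¹·m⁻¹·s²) = kg⁻²·s³·A².
Both reduce to kg⁻²·s³·A².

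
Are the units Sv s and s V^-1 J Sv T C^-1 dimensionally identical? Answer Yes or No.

No

Left side:
  Sv = m²·s⁻².
  Combining: Sv·s = (m²·s⁻²) · s = m²·s⁻¹.
Right side:
  V = kg·m²·s⁻³·A⁻¹.
  So V⁻¹ = kg⁻¹·m⁻²·s³·A.
  J = kg·m²·s⁻².
  Sv = m²·s⁻².
  T = kg·s⁻²·A⁻¹.
  C = s·A.
  So C⁻¹ = s⁻¹·A⁻¹.
  Combining: s·V⁻¹·J·Sv·T·C⁻¹ = s · (kg⁻¹·m⁻²·s³·A) · (kg·m²·s⁻²) · (m²·s⁻²) · (kg·s⁻²·A⁻¹) · (s⁻¹·A⁻¹) = kg·m²·s⁻³·A⁻¹.
Left is m²·s⁻¹; right is kg·m²·s⁻³·A⁻¹ — different.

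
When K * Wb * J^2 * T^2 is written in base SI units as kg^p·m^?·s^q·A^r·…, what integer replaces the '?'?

6

Wb = kg·m²·s⁻²·A⁻¹.
J = kg·m²·s⁻².
So J² = kg²·m⁴·s⁻⁴.
T = kg·s⁻²·A⁻¹.
So T² = kg²·s⁻⁴·A⁻².
Combining: K·Wb·J²·T² = K · (kg·m²·s⁻²·A⁻¹) · (kg²·m⁴·s⁻⁴) · (kg²·s⁻⁴·A⁻²) = kg⁵·m⁶·s⁻¹⁰·A⁻³·K.
The exponent of m is 6.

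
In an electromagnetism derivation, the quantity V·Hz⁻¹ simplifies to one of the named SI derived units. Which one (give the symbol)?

V = W/A (potential = power per current),
    = kg·m²·s⁻³·A⁻¹.
Hz = 1/s = s⁻¹ (frequency is cycles per second).
So Hz⁻¹ = s.
Combining: V·Hz⁻¹ = (kg·m²·s⁻³·A⁻¹) · s = kg·m²·s⁻²·A⁻¹.
kg·m²·s⁻²·A⁻¹ is the base-SI form of the weber.

Wb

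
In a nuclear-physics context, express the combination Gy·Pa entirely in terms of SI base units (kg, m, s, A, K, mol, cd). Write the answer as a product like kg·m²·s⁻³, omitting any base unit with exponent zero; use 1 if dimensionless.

kg·m·s⁻⁴

Gy = J/kg (absorbed dose = energy per mass),
    = m²·s⁻².
Pa = N/m² (pressure = force per area),
    = kg·m⁻¹·s⁻².
Combining: Gy·Pa = (m²·s⁻²) · (kg·m⁻¹·s⁻²) = kg·m·s⁻⁴.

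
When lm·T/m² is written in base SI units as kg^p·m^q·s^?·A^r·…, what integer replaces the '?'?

lm = cd·sr = cd (luminous flux; sr is dimensionless).
T = Wb/m² (flux density = flux per area),
    = kg·s⁻²·A⁻¹.
Combining: lm·T·m⁻² = cd · (kg·s⁻²·A⁻¹) · m⁻² = kg·m⁻²·s⁻²·A⁻¹·cd.
The exponent of s is -2.

-2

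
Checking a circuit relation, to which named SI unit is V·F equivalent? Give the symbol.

C

V = kg·m²·s⁻³·A⁻¹.
F = kg⁻¹·m⁻²·s⁴·A².
Combining: V·F = (kg·m²·s⁻³·A⁻¹) · (kg⁻¹·m⁻²·s⁴·A²) = s·A.
s·A is the base-SI form of the coulomb.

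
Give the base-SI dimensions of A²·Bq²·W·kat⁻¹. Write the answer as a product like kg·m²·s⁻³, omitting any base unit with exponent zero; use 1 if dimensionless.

Bq = 1/s = s⁻¹ (activity is decays per second).
So Bq² = s⁻².
W = J/s (power = energy per time),
    = kg·m²·s⁻³.
kat = mol/s = s⁻¹·mol (catalytic activity).
So kat⁻¹ = s·mol⁻¹.
Combining: A²·Bq²·W·kat⁻¹ = A² · s⁻² · (kg·m²·s⁻³) · (s·mol⁻¹) = kg·m²·s⁻⁴·A²·mol⁻¹.

kg·m²·s⁻⁴·A²·mol⁻¹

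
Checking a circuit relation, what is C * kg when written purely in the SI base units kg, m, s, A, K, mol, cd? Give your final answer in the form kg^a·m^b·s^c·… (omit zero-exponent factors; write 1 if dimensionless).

kg·s·A

C = s·A.
Combining: C·kg = (s·A) · kg = kg·s·A.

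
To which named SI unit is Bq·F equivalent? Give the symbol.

S

Bq = 1/s = s⁻¹ (activity is decays per second).
F = C/V (capacitance = charge per voltage),
    = A·s/(kg·m²·s⁻³·A⁻¹) (substituting C and V),
    = kg⁻¹·m⁻²·s⁴·A².
Combining: Bq·F = s⁻¹ · (kg⁻¹·m⁻²·s⁴·A²) = kg⁻¹·m⁻²·s³·A².
kg⁻¹·m⁻²·s³·A² is the base-SI form of the siemens.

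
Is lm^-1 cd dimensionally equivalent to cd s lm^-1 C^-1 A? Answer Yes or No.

Yes

Left side:
  lm = cd·sr = cd (luminous flux; sr is dimensionless).
  So lm⁻¹ = cd⁻¹.
  Combining: lm⁻¹·cd = cd⁻¹ · cd = 1.
Right side:
  lm = cd·sr = cd (luminous flux; sr is dimensionless).
  So lm⁻¹ = cd⁻¹.
  C = A·s = s·A (charge = current × time).
  So C⁻¹ = s⁻¹·A⁻¹.
  Combining: cd·s·lm⁻¹·C⁻¹·A = cd · s · cd⁻¹ · (s⁻¹·A⁻¹) · A = 1.
Both reduce to 1.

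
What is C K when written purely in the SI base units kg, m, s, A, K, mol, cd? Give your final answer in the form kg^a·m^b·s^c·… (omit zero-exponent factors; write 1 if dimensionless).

s·A·K

C = s·A.
Combining: C·K = (s·A) · K = s·A·K.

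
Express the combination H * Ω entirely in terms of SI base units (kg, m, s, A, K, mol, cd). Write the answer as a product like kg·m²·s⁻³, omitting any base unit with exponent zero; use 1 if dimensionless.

H = Wb/A (inductance = flux per current),
    = kg·m²·s⁻²·A⁻².
Ω = V/A (resistance = voltage per current),
    = kg·m²·s⁻³·A⁻².
Combining: H·Ω = (kg·m²·s⁻²·A⁻²) · (kg·m²·s⁻³·A⁻²) = kg²·m⁴·s⁻⁵·A⁻⁴.

kg²·m⁴·s⁻⁵·A⁻⁴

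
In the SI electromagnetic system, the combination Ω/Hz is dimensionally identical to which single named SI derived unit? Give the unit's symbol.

H

Hz = s⁻¹.
So Hz⁻¹ = s.
Ω = kg·m²·s⁻³·A⁻².
Combining: Hz⁻¹·Ω = s · (kg·m²·s⁻³·A⁻²) = kg·m²·s⁻²·A⁻².
kg·m²·s⁻²·A⁻² is the base-SI form of the henry.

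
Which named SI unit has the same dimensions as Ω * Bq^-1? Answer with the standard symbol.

H

Ω = V/A (resistance = voltage per current),
    = kg·m²·s⁻³·A⁻².
Bq = 1/s = s⁻¹ (activity is decays per second).
So Bq⁻¹ = s.
Combining: Ω·Bq⁻¹ = (kg·m²·s⁻³·A⁻²) · s = kg·m²·s⁻²·A⁻².
kg·m²·s⁻²·A⁻² is the base-SI form of the henry.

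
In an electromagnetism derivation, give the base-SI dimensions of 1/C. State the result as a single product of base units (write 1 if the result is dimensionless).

s⁻¹·A⁻¹

C = s·A.
So C⁻¹ = s⁻¹·A⁻¹.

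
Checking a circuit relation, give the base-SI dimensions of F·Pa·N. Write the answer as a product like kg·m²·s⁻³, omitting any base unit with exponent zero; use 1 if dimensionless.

F = C/V (capacitance = charge per voltage),
    = A·s/(kg·m²·s⁻³·A⁻¹) (substituting C and V),
    = kg⁻¹·m⁻²·s⁴·A².
Pa = N/m² (pressure = force per area),
    = kg·m⁻¹·s⁻².
N = kg·m/s² = kg·m·s⁻² (force = mass × acceleration).
Combining: F·Pa·N = (kg⁻¹·m⁻²·s⁴·A²) · (kg·m⁻¹·s⁻²) · (kg·m·s⁻²) = kg·m⁻²·A².

kg·m⁻²·A²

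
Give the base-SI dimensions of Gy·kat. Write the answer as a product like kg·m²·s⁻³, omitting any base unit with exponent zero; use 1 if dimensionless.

Gy = J/kg (absorbed dose = energy per mass),
    = m²·s⁻².
kat = mol/s = s⁻¹·mol (catalytic activity).
Combining: Gy·kat = (m²·s⁻²) · (s⁻¹·mol) = m²·s⁻³·mol.

m²·s⁻³·mol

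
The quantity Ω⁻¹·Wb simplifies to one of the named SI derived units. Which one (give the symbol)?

Ω = kg·m²·s⁻³·A⁻².
So Ω⁻¹ = kg⁻¹·m⁻²·s³·A².
Wb = kg·m²·s⁻²·A⁻¹.
Combining: Ω⁻¹·Wb = (kg⁻¹·m⁻²·s³·A²) · (kg·m²·s⁻²·A⁻¹) = s·A.
s·A is the base-SI form of the coulomb.

C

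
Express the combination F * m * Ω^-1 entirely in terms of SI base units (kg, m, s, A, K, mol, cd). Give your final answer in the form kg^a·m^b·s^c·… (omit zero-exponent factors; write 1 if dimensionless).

F = kg⁻¹·m⁻²·s⁴·A².
Ω = kg·m²·s⁻³·A⁻².
So Ω⁻¹ = kg⁻¹·m⁻²·s³·A².
Combining: F·m·Ω⁻¹ = (kg⁻¹·m⁻²·s⁴·A²) · m · (kg⁻¹·m⁻²·s³·A²) = kg⁻²·m⁻³·s⁷·A⁴.

kg⁻²·m⁻³·s⁷·A⁴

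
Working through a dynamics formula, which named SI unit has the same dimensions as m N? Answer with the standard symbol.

N = kg·m/s² = kg·m·s⁻² (force = mass × acceleration).
Combining: m·N = m · (kg·m·s⁻²) = kg·m²·s⁻².
kg·m²·s⁻² is the base-SI form of the joule.

J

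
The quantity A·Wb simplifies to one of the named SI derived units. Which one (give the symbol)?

J

Wb = kg·m²·s⁻²·A⁻¹.
Combining: A·Wb = A · (kg·m²·s⁻²·A⁻¹) = kg·m²·s⁻².
kg·m²·s⁻² is the base-SI form of the joule.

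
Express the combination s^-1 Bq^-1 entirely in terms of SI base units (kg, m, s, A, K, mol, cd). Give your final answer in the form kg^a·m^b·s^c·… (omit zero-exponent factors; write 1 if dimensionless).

Bq = 1/s = s⁻¹ (activity is decays per second).
So Bq⁻¹ = s.
Combining: s⁻¹·Bq⁻¹ = s⁻¹ · s = 1.

1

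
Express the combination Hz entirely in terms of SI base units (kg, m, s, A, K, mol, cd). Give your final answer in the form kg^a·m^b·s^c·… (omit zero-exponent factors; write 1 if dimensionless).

Hz = 1/s = s⁻¹ (frequency is cycles per second).

s⁻¹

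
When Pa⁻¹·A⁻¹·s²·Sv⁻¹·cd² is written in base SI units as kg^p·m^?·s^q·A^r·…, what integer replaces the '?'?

-1

Pa = kg·m⁻¹·s⁻².
So Pa⁻¹ = kg⁻¹·m·s².
Sv = m²·s⁻².
So Sv⁻¹ = m⁻²·s².
Combining: Pa⁻¹·A⁻¹·s²·Sv⁻¹·cd² = (kg⁻¹·m·s²) · A⁻¹ · s² · (m⁻²·s²) · cd² = kg⁻¹·m⁻¹·s⁶·A⁻¹·cd².
The exponent of m is -1.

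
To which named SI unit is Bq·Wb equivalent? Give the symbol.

Bq = 1/s = s⁻¹ (activity is decays per second).
Wb = V·s (flux: a volt is a weber per second),
    = kg·m²·s⁻²·A⁻¹.
Combining: Bq·Wb = s⁻¹ · (kg·m²·s⁻²·A⁻¹) = kg·m²·s⁻³·A⁻¹.
kg·m²·s⁻³·A⁻¹ is the base-SI form of the volt.

V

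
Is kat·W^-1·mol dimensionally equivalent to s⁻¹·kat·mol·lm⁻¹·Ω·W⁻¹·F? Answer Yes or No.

No

Left side:
  kat = mol/s = s⁻¹·mol (catalytic activity).
  W = J/s (power = energy per time),
      = kg·m²·s⁻³.
  So W⁻¹ = kg⁻¹·m⁻²·s³.
  Combining: kat·W⁻¹·mol = (s⁻¹·mol) · (kg⁻¹·m⁻²·s³) · mol = kg⁻¹·m⁻²·s²·mol².
Right side:
  kat = mol/s = s⁻¹·mol (catalytic activity).
  lm = cd·sr = cd (luminous flux; sr is dimensionless).
  So lm⁻¹ = cd⁻¹.
  Ω = V/A (resistance = voltage per current),
      = kg·m²·s⁻³·A⁻².
  W = J/s (power = energy per time),
      = kg·m²·s⁻³.
  So W⁻¹ = kg⁻¹·m⁻²·s³.
  F = C/V (capacitance = charge per voltage),
      = A·s/(kg·m²·s⁻³·A⁻¹) (substituting C and V),
      = kg⁻¹·m⁻²·s⁴·A².
  Combining: s⁻¹·kat·mol·lm⁻¹·Ω·W⁻¹·F = s⁻¹ · (s⁻¹·mol) · mol · cd⁻¹ · (kg·m²·s⁻³·A⁻²) · (kg⁻¹·m⁻²·s³) · (kg⁻¹·m⁻²·s⁴·A²) = kg⁻¹·m⁻²·s²·mol²·cd⁻¹.
Left is kg⁻¹·m⁻²·s²·mol²; right is kg⁻¹·m⁻²·s²·mol²·cd⁻¹ — different.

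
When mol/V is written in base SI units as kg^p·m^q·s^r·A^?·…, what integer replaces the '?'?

V = kg·m²·s⁻³·A⁻¹.
So V⁻¹ = kg⁻¹·m⁻²·s³·A.
Combining: V⁻¹·mol = (kg⁻¹·m⁻²·s³·A) · mol = kg⁻¹·m⁻²·s³·A·mol.
The exponent of A is 1.

1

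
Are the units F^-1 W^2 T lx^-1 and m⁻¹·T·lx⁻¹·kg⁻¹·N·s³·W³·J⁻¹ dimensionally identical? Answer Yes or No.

No

Left side:
  F = C/V (capacitance = charge per voltage),
      = A·s/(kg·m²·s⁻³·A⁻¹) (substituting C and V),
      = kg⁻¹·m⁻²·s⁴·A².
  So F⁻¹ = kg·m²·s⁻⁴·A⁻².
  W = J/s (power = energy per time),
      = kg·m²·s⁻³.
  So W² = kg²·m⁴·s⁻⁶.
  T = Wb/m² (flux density = flux per area),
      = kg·s⁻²·A⁻¹.
  lx = lm/m² (illuminance = luminous flux per area),
      = m⁻²·cd.
  So lx⁻¹ = m²·cd⁻¹.
  Combining: F⁻¹·W²·T·lx⁻¹ = (kg·m²·s⁻⁴·A⁻²) · (kg²·m⁴·s⁻⁶) · (kg·s⁻²·A⁻¹) · (m²·cd⁻¹) = kg⁴·m⁸·s⁻¹²·A⁻³·cd⁻¹.
Right side:
  T = kg·s⁻²·A⁻¹.
  lx = m⁻²·cd.
  So lx⁻¹ = m²·cd⁻¹.
  N = kg·m·s⁻².
  W = kg·m²·s⁻³.
  So W³ = kg³·m⁶·s⁻⁹.
  J = kg·m²·s⁻².
  So J⁻¹ = kg⁻¹·m⁻²·s².
  Combining: m⁻¹·T·lx⁻¹·kg⁻¹·N·s³·W³·J⁻¹ = m⁻¹ · (kg·s⁻²·A⁻¹) · (m²·cd⁻¹) · kg⁻¹ · (kg·m·s⁻²) · s³ · (kg³·m⁶·s⁻⁹) · (kg⁻¹·m⁻²·s²) = kg³·m⁶·s⁻⁸·A⁻¹·cd⁻¹.
Left is kg⁴·m⁸·s⁻¹²·A⁻³·cd⁻¹; right is kg³·m⁶·s⁻⁸·A⁻¹·cd⁻¹ — different.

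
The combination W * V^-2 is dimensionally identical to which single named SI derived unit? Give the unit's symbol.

S

W = kg·m²·s⁻³.
V = kg·m²·s⁻³·A⁻¹.
So V⁻² = kg⁻²·m⁻⁴·s⁶·A².
Combining: W·V⁻² = (kg·m²·s⁻³) · (kg⁻²·m⁻⁴·s⁶·A²) = kg⁻¹·m⁻²·s³·A².
kg⁻¹·m⁻²·s³·A² is the base-SI form of the siemens.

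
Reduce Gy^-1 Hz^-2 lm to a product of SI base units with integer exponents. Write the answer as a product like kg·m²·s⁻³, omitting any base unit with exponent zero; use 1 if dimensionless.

Gy = m²·s⁻².
So Gy⁻¹ = m⁻²·s².
Hz = s⁻¹.
So Hz⁻² = s².
lm = cd.
Combining: Gy⁻¹·Hz⁻²·lm = (m⁻²·s²) · s² · cd = m⁻²·s⁴·cd.

m⁻²·s⁴·cd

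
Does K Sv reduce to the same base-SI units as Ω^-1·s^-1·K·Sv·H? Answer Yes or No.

Left side:
  Sv = m²·s⁻².
  Combining: K·Sv = K · (m²·s⁻²) = m²·s⁻²·K.
Right side:
  Ω = V/A (resistance = voltage per current),
      = kg·m²·s⁻³·A⁻².
  So Ω⁻¹ = kg⁻¹·m⁻²·s³·A².
  Sv = J/kg (equivalent dose = energy per mass),
      = m²·s⁻².
  H = Wb/A (inductance = flux per current),
      = kg·m²·s⁻²·A⁻².
  Combining: Ω⁻¹·s⁻¹·K·Sv·H = (kg⁻¹·m⁻²·s³·A²) · s⁻¹ · K · (m²·s⁻²) · (kg·m²·s⁻²·A⁻²) = m²·s⁻²·K.
Both reduce to m²·s⁻²·K.

Yes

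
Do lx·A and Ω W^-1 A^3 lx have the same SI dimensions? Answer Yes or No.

Left side:
  lx = lm/m² (illuminance = luminous flux per area),
      = m⁻²·cd.
  Combining: lx·A = (m⁻²·cd) · A = m⁻²·A·cd.
Right side:
  Ω = V/A (resistance = voltage per current),
      = kg·m²·s⁻³·A⁻².
  W = J/s (power = energy per time),
      = kg·m²·s⁻³.
  So W⁻¹ = kg⁻¹·m⁻²·s³.
  lx = lm/m² (illuminance = luminous flux per area),
      = m⁻²·cd.
  Combining: Ω·W⁻¹·A³·lx = (kg·m²·s⁻³·A⁻²) · (kg⁻¹·m⁻²·s³) · A³ · (m⁻²·cd) = m⁻²·A·cd.
Both reduce to m⁻²·A·cd.

Yes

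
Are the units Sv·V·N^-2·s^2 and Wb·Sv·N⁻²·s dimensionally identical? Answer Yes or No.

Left side:
  Sv = J/kg (equivalent dose = energy per mass),
      = m²·s⁻².
  V = W/A (potential = power per current),
      = kg·m²·s⁻³·A⁻¹.
  N = kg·m/s² = kg·m·s⁻² (force = mass × acceleration).
  So N⁻² = kg⁻²·m⁻²·s⁴.
  Combining: Sv·V·N⁻²·s² = (m²·s⁻²) · (kg·m²·s⁻³·A⁻¹) · (kg⁻²·m⁻²·s⁴) · s² = kg⁻¹·m²·s·A⁻¹.
Right side:
  Wb = V·s (flux: a volt is a weber per second),
      = kg·m²·s⁻²·A⁻¹.
  Sv = J/kg (equivalent dose = energy per mass),
      = m²·s⁻².
  N = kg·m/s² = kg·m·s⁻² (force = mass × acceleration).
  So N⁻² = kg⁻²·m⁻²·s⁴.
  Combining: Wb·Sv·N⁻²·s = (kg·m²·s⁻²·A⁻¹) · (m²·s⁻²) · (kg⁻²·m⁻²·s⁴) · s = kg⁻¹·m²·s·A⁻¹.
Both reduce to kg⁻¹·m²·s·A⁻¹.

Yes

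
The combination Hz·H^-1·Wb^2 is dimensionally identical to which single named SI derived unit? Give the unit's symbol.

W

Hz = s⁻¹.
H = kg·m²·s⁻²·A⁻².
So H⁻¹ = kg⁻¹·m⁻²·s²·A².
Wb = kg·m²·s⁻²·A⁻¹.
So Wb² = kg²·m⁴·s⁻⁴·A⁻².
Combining: Hz·H⁻¹·Wb² = s⁻¹ · (kg⁻¹·m⁻²·s²·A²) · (kg²·m⁴·s⁻⁴·A⁻²) = kg·m²·s⁻³.
kg·m²·s⁻³ is the base-SI form of the watt.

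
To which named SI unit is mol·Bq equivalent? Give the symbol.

kat

Bq = 1/s = s⁻¹ (activity is decays per second).
Combining: mol·Bq = mol · s⁻¹ = s⁻¹·mol.
s⁻¹·mol is the base-SI form of the katal.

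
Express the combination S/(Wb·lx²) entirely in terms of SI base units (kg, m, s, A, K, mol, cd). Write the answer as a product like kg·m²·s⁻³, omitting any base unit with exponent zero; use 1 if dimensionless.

kg⁻²·s⁵·A³·cd⁻²

Wb = V·s (flux: a volt is a weber per second),
    = kg·m²·s⁻²·A⁻¹.
So Wb⁻¹ = kg⁻¹·m⁻²·s²·A.
lx = lm/m² (illuminance = luminous flux per area),
    = m⁻²·cd.
So lx⁻² = m⁴·cd⁻².
S = 1/Ω (conductance is reciprocal resistance),
    = kg⁻¹·m⁻²·s³·A².
Combining: Wb⁻¹·lx⁻²·S = (kg⁻¹·m⁻²·s²·A) · (m⁴·cd⁻²) · (kg⁻¹·m⁻²·s³·A²) = kg⁻²·s⁵·A³·cd⁻².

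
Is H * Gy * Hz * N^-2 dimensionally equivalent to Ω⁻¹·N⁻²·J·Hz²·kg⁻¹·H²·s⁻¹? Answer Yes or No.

No

Left side:
  H = kg·m²·s⁻²·A⁻².
  Gy = m²·s⁻².
  Hz = s⁻¹.
  N = kg·m·s⁻².
  So N⁻² = kg⁻²·m⁻²·s⁴.
  Combining: H·Gy·Hz·N⁻² = (kg·m²·s⁻²·A⁻²) · (m²·s⁻²) · s⁻¹ · (kg⁻²·m⁻²·s⁴) = kg⁻¹·m²·s⁻¹·A⁻².
Right side:
  Ω = V/A (resistance = voltage per current),
      = kg·m²·s⁻³·A⁻².
  So Ω⁻¹ = kg⁻¹·m⁻²·s³·A².
  N = kg·m/s² = kg·m·s⁻² (force = mass × acceleration).
  So N⁻² = kg⁻²·m⁻²·s⁴.
  J = N·m (work = force × distance),
      = kg·m²·s⁻².
  Hz = 1/s = s⁻¹ (frequency is cycles per second).
  So Hz² = s⁻².
  H = Wb/A (inductance = flux per current),
      = kg·m²·s⁻²·A⁻².
  So H² = kg²·m⁴·s⁻⁴·A⁻⁴.
  Combining: Ω⁻¹·N⁻²·J·Hz²·kg⁻¹·H²·s⁻¹ = (kg⁻¹·m⁻²·s³·A²) · (kg⁻²·m⁻²·s⁴) · (kg·m²·s⁻²) · s⁻² · kg⁻¹ · (kg²·m⁴·s⁻⁴·A⁻⁴) · s⁻¹ = kg⁻¹·m²·s⁻²·A⁻².
Left is kg⁻¹·m²·s⁻¹·A⁻²; right is kg⁻¹·m²·s⁻²·A⁻² — different.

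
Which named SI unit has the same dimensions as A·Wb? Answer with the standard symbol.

Wb = V·s (flux: a volt is a weber per second),
    = kg·m²·s⁻²·A⁻¹.
Combining: A·Wb = A · (kg·m²·s⁻²·A⁻¹) = kg·m²·s⁻².
kg·m²·s⁻² is the base-SI form of the joule.

J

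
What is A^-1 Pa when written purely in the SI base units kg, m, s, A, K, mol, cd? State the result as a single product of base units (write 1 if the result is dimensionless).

kg·m⁻¹·s⁻²·A⁻¹

Pa = N/m² (pressure = force per area),
    = kg·m⁻¹·s⁻².
Combining: A⁻¹·Pa = A⁻¹ · (kg·m⁻¹·s⁻²) = kg·m⁻¹·s⁻²·A⁻¹.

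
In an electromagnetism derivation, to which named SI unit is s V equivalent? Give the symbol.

Wb

V = kg·m²·s⁻³·A⁻¹.
Combining: s·V = s · (kg·m²·s⁻³·A⁻¹) = kg·m²·s⁻²·A⁻¹.
kg·m²·s⁻²·A⁻¹ is the base-SI form of the weber.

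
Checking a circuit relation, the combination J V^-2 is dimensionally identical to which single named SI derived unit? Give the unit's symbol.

J = N·m (work = force × distance),
    = kg·m²·s⁻².
V = W/A (potential = power per current),
    = kg·m²·s⁻³·A⁻¹.
So V⁻² = kg⁻²·m⁻⁴·s⁶·A².
Combining: J·V⁻² = (kg·m²·s⁻²) · (kg⁻²·m⁻⁴·s⁶·A²) = kg⁻¹·m⁻²·s⁴·A².
kg⁻¹·m⁻²·s⁴·A² is the base-SI form of the farad.

F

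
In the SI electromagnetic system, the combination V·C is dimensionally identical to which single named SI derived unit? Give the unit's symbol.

J

V = W/A (potential = power per current),
    = kg·m²·s⁻³·A⁻¹.
C = A·s = s·A (charge = current × time).
Combining: V·C = (kg·m²·s⁻³·A⁻¹) · (s·A) = kg·m²·s⁻².
kg·m²·s⁻² is the base-SI form of the joule.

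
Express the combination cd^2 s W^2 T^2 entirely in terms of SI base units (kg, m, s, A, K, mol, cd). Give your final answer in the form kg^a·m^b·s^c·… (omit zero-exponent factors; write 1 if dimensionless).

kg⁴·m⁴·s⁻⁹·A⁻²·cd²

W = J/s (power = energy per time),
    = kg·m²·s⁻³.
So W² = kg²·m⁴·s⁻⁶.
T = Wb/m² (flux density = flux per area),
    = kg·s⁻²·A⁻¹.
So T² = kg²·s⁻⁴·A⁻².
Combining: cd²·s·W²·T² = cd² · s · (kg²·m⁴·s⁻⁶) · (kg²·s⁻⁴·A⁻²) = kg⁴·m⁴·s⁻⁹·A⁻²·cd².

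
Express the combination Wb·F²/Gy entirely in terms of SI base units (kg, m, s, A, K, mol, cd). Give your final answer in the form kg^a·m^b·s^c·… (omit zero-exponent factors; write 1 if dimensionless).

Wb = kg·m²·s⁻²·A⁻¹.
Gy = m²·s⁻².
So Gy⁻¹ = m⁻²·s².
F = kg⁻¹·m⁻²·s⁴·A².
So F² = kg⁻²·m⁻⁴·s⁸·A⁴.
Combining: Wb·Gy⁻¹·F² = (kg·m²·s⁻²·A⁻¹) · (m⁻²·s²) · (kg⁻²·m⁻⁴·s⁸·A⁴) = kg⁻¹·m⁻⁴·s⁸·A³.

kg⁻¹·m⁻⁴·s⁸·A³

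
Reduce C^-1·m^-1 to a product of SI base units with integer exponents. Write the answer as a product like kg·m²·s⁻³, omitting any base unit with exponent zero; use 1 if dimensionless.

m⁻¹·s⁻¹·A⁻¹

C = A·s = s·A (charge = current × time).
So C⁻¹ = s⁻¹·A⁻¹.
Combining: C⁻¹·m⁻¹ = (s⁻¹·A⁻¹) · m⁻¹ = m⁻¹·s⁻¹·A⁻¹.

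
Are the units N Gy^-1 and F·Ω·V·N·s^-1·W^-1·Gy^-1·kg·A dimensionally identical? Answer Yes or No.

No

Left side:
  N = kg·m·s⁻².
  Gy = m²·s⁻².
  So Gy⁻¹ = m⁻²·s².
  Combining: N·Gy⁻¹ = (kg·m·s⁻²) · (m⁻²·s²) = kg·m⁻¹.
Right side:
  F = kg⁻¹·m⁻²·s⁴·A².
  Ω = kg·m²·s⁻³·A⁻².
  V = kg·m²·s⁻³·A⁻¹.
  N = kg·m·s⁻².
  W = kg·m²·s⁻³.
  So W⁻¹ = kg⁻¹·m⁻²·s³.
  Gy = m²·s⁻².
  So Gy⁻¹ = m⁻²·s².
  Combining: F·Ω·V·N·s⁻¹·W⁻¹·Gy⁻¹·kg·A = (kg⁻¹·m⁻²·s⁴·A²) · (kg·m²·s⁻³·A⁻²) · (kg·m²·s⁻³·A⁻¹) · (kg·m·s⁻²) · s⁻¹ · (kg⁻¹·m⁻²·s³) · (m⁻²·s²) · kg · A = kg²·m⁻¹.
Left is kg·m⁻¹; right is kg²·m⁻¹ — different.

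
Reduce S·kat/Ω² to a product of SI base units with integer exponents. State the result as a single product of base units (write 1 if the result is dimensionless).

kg⁻³·m⁻⁶·s⁸·A⁶·mol

Ω = V/A (resistance = voltage per current),
    = kg·m²·s⁻³·A⁻².
So Ω⁻² = kg⁻²·m⁻⁴·s⁶·A⁴.
S = 1/Ω (conductance is reciprocal resistance),
    = kg⁻¹·m⁻²·s³·A².
kat = mol/s = s⁻¹·mol (catalytic activity).
Combining: Ω⁻²·S·kat = (kg⁻²·m⁻⁴·s⁶·A⁴) · (kg⁻¹·m⁻²·s³·A²) · (s⁻¹·mol) = kg⁻³·m⁻⁶·s⁸·A⁶·mol.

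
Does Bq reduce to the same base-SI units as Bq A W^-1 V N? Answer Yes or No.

No

Left side:
  Bq = 1/s = s⁻¹ (activity is decays per second).
Right side:
  Bq = 1/s = s⁻¹ (activity is decays per second).
  W = J/s (power = energy per time),
      = kg·m²·s⁻³.
  So W⁻¹ = kg⁻¹·m⁻²·s³.
  V = W/A (potential = power per current),
      = kg·m²·s⁻³·A⁻¹.
  N = kg·m/s² = kg·m·s⁻² (force = mass × acceleration).
  Combining: Bq·A·W⁻¹·V·N = s⁻¹ · A · (kg⁻¹·m⁻²·s³) · (kg·m²·s⁻³·A⁻¹) · (kg·m·s⁻²) = kg·m·s⁻³.
Left is s⁻¹; right is kg·m·s⁻³ — different.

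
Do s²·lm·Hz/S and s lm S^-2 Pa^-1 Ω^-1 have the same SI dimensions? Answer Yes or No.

No

Left side:
  S = 1/Ω (conductance is reciprocal resistance),
      = kg⁻¹·m⁻²·s³·A².
  So S⁻¹ = kg·m²·s⁻³·A⁻².
  lm = cd·sr = cd (luminous flux; sr is dimensionless).
  Hz = 1/s = s⁻¹ (frequency is cycles per second).
  Combining: S⁻¹·s²·lm·Hz = (kg·m²·s⁻³·A⁻²) · s² · cd · s⁻¹ = kg·m²·s⁻²·A⁻²·cd.
Right side:
  lm = cd.
  S = kg⁻¹·m⁻²·s³·A².
  So S⁻² = kg²·m⁴·s⁻⁶·A⁻⁴.
  Pa = kg·m⁻¹·s⁻².
  So Pa⁻¹ = kg⁻¹·m·s².
  Ω = kg·m²·s⁻³·A⁻².
  So Ω⁻¹ = kg⁻¹·m⁻²·s³·A².
  Combining: s·lm·S⁻²·Pa⁻¹·Ω⁻¹ = s · cd · (kg²·m⁴·s⁻⁶·A⁻⁴) · (kg⁻¹·m·s²) · (kg⁻¹·m⁻²·s³·A²) = m³·A⁻²·cd.
Left is kg·m²·s⁻²·A⁻²·cd; right is m³·A⁻²·cd — different.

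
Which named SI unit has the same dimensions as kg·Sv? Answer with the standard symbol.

J

Sv = m²·s⁻².
Combining: kg·Sv = kg · (m²·s⁻²) = kg·m²·s⁻².
kg·m²·s⁻² is the base-SI form of the joule.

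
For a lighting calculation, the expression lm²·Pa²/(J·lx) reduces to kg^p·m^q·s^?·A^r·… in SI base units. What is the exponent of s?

lm = cd.
So lm² = cd².
Pa = kg·m⁻¹·s⁻².
So Pa² = kg²·m⁻²·s⁻⁴.
J = kg·m²·s⁻².
So J⁻¹ = kg⁻¹·m⁻²·s².
lx = m⁻²·cd.
So lx⁻¹ = m²·cd⁻¹.
Combining: lm²·Pa²·J⁻¹·lx⁻¹ = cd² · (kg²·m⁻²·s⁻⁴) · (kg⁻¹·m⁻²·s²) · (m²·cd⁻¹) = kg·m⁻²·s⁻²·cd.
The exponent of s is -2.

-2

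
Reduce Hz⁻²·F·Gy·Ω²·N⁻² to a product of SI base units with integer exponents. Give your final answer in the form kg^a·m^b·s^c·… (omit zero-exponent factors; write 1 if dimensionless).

kg⁻¹·m²·s²·A⁻²

Hz = s⁻¹.
So Hz⁻² = s².
F = kg⁻¹·m⁻²·s⁴·A².
Gy = m²·s⁻².
Ω = kg·m²·s⁻³·A⁻².
So Ω² = kg²·m⁴·s⁻⁶·A⁻⁴.
N = kg·m·s⁻².
So N⁻² = kg⁻²·m⁻²·s⁴.
Combining: Hz⁻²·F·Gy·Ω²·N⁻² = s² · (kg⁻¹·m⁻²·s⁴·A²) · (m²·s⁻²) · (kg²·m⁴·s⁻⁶·A⁻⁴) · (kg⁻²·m⁻²·s⁴) = kg⁻¹·m²·s²·A⁻².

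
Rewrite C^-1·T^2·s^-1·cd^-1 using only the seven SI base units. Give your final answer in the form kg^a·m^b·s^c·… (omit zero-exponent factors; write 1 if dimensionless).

kg²·s⁻⁶·A⁻³·cd⁻¹

C = A·s = s·A (charge = current × time).
So C⁻¹ = s⁻¹·A⁻¹.
T = Wb/m² (flux density = flux per area),
    = kg·s⁻²·A⁻¹.
So T² = kg²·s⁻⁴·A⁻².
Combining: C⁻¹·T²·s⁻¹·cd⁻¹ = (s⁻¹·A⁻¹) · (kg²·s⁻⁴·A⁻²) · s⁻¹ · cd⁻¹ = kg²·s⁻⁶·A⁻³·cd⁻¹.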